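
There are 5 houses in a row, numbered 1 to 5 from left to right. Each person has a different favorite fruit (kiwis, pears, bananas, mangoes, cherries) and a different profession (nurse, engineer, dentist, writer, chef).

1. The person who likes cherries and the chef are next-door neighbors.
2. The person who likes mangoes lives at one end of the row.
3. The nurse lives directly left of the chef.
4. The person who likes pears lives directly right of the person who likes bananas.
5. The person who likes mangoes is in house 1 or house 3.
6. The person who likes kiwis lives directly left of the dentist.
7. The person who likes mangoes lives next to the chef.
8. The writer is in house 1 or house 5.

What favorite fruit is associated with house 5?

Clue 5 places the person who likes mangoes in house 1.
Clue 7 places the chef in house 2.
Clue 1: the person who likes cherries is in house 3.
By clue 3, the nurse is in house 1.
So house 5 gets pears for favorite fruit.
House 5's profession must be writer (nothing else left).
From clue 4, the person who likes bananas must be in house 4.
By clue 6, the person who likes kiwis is in house 2.
From clue 6, the dentist must be in house 3.
House 4's profession must be engineer (nothing else left).
So: house 1 = mangoes/nurse, house 2 = kiwis/chef, house 3 = cherries/dentist, house 4 = bananas/engineer, house 5 = pears/writer.

pears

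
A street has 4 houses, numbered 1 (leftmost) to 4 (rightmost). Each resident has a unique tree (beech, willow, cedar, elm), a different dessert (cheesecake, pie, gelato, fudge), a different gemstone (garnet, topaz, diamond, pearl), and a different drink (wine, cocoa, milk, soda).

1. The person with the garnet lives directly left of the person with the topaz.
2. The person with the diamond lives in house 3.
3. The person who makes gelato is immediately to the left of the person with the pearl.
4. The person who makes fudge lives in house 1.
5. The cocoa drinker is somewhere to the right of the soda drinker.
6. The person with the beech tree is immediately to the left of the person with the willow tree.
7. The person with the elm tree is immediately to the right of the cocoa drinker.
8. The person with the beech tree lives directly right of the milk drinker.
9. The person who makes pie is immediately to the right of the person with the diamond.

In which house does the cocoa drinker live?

Clue 2: the person with the diamond is in house 3.
By clue 4, the person who makes fudge is in house 1.
From clue 9, the person who makes pie must be in house 4.
House 1's tree must be cedar (nothing else left).
House 1 gemstone: only garnet fits.
The only drink still possible for house 4 is wine.
From clue 1, the person with the topaz must be in house 2.
Clue 3 places the person who makes gelato in house 3.
From clue 3, the person with the pearl must be in house 4.
So house 2 gets beech for tree.
The only dessert still possible for house 2 is cheesecake.
So house 3 gets cocoa for drink.
From clue 6, the person with the willow tree must be in house 3.
The person with the elm tree is in house 4 (clue 7).
Clue 8 places the milk drinker in house 1.
That leaves soda as the drink for house 2.
So: house 1 = cedar/fudge/garnet/milk, house 2 = beech/cheesecake/topaz/soda, house 3 = willow/gelato/diamond/cocoa, house 4 = elm/pie/pearl/wine.

3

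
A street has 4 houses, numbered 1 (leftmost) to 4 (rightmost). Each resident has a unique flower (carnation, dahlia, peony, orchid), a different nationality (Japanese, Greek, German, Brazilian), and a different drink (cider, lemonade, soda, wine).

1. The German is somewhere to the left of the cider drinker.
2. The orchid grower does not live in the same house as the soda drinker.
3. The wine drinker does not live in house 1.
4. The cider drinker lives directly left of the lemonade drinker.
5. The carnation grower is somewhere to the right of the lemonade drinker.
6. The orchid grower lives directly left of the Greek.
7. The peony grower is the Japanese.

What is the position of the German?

Clue 5: the carnation grower is in house 4.
From clue 5, the lemonade drinker must be in house 3.
So house 1 gets soda for drink.
That leaves wine as the drink for house 4.
Clue 1 places the German in house 1.
So house 2 gets cider for drink.
That leaves dahlia as the flower for house 1.
The orchid grower is narrowed to house 2 or 3; consider each.
Placing it in house 2 leads to a contradiction, so it's in house 3.
From clue 6, the Greek must be in house 4.
House 2 flower: only peony fits.
From clue 7, the Japanese must be in house 2.
That leaves Brazilian as the nationality for house 3.
So: house 1 = dahlia/German/soda, house 2 = peony/Japanese/cider, house 3 = orchid/Brazilian/lemonade, house 4 = carnation/Greek/wine.

1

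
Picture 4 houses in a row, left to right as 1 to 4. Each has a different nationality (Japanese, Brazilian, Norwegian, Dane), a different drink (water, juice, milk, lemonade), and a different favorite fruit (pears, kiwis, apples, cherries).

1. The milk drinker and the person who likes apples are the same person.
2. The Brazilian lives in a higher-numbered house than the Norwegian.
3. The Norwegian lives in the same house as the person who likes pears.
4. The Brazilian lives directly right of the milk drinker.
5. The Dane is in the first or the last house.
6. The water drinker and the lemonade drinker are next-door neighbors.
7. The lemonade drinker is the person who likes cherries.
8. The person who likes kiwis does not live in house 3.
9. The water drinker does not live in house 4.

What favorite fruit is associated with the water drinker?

pears

The Dane is narrowed to house 1 or 4; consider each.
Placing it in house 4 leads to a contradiction, so it's in house 1.
The Brazilian is narrowed to house 3 or 4; consider each.
Placing it in house 3 leads to a contradiction, so it's in house 4.
From clue 4, the milk drinker must be in house 3.
By clue 1, the person who likes apples is in house 3.
House 4 drink: only juice fits.
House 4 favorite fruit: only kiwis fits.
From clue 3, the Norwegian must be in house 2.
So house 3 gets Japanese for nationality.
That leaves cherries as the favorite fruit for house 1.
The only favorite fruit still possible for house 2 is pears.
Clue 7 places the lemonade drinker in house 1.
The only drink still possible for house 2 is water.
So: house 1 = Dane/lemonade/cherries, house 2 = Norwegian/water/pears, house 3 = Japanese/milk/apples, house 4 = Brazilian/juice/kiwis.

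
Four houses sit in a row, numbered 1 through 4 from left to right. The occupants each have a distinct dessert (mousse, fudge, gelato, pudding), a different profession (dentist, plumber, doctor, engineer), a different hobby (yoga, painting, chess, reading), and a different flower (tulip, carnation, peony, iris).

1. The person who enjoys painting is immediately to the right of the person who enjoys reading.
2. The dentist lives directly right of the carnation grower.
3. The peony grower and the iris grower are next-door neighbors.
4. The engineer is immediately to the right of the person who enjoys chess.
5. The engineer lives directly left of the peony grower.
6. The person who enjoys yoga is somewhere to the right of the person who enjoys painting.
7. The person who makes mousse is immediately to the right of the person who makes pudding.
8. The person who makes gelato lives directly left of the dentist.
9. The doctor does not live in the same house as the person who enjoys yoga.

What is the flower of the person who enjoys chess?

tulip

That leaves yoga as the hobby for house 4.
House 3's hobby must be painting (nothing else left).
Clue 1 places the person who enjoys reading in house 2.
House 1's hobby must be chess (nothing else left).
The engineer is in house 2 (clue 4).
Clue 5 places the peony grower in house 3.
Clue 2: the dentist is in house 3.
From clue 2, the carnation grower must be in house 2.
From clue 8, the person who makes gelato must be in house 2.
The only profession still possible for house 1 is doctor.
So house 4 gets plumber for profession.
So house 1 gets tulip for flower.
House 4's flower must be iris (nothing else left).
Clue 7 places the person who makes mousse in house 4.
Clue 7 places the person who makes pudding in house 3.
So house 1 gets fudge for dessert.
So: house 1 = fudge/doctor/chess/tulip, house 2 = gelato/engineer/reading/carnation, house 3 = pudding/dentist/painting/peony, house 4 = mousse/plumber/yoga/iris.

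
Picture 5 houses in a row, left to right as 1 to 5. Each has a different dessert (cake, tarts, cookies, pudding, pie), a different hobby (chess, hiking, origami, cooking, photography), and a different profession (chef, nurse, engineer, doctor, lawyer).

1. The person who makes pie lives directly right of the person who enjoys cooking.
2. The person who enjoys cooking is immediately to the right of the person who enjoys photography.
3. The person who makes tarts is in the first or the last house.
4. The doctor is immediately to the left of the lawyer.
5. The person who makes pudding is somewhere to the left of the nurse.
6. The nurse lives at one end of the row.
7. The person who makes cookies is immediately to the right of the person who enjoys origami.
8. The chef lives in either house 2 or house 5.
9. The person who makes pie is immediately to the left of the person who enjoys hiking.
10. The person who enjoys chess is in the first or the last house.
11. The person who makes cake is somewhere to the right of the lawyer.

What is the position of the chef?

2

Clue 6 places the nurse in house 5.
House 2's profession must be chef (nothing else left).
Clue 4 places the doctor in house 3.
By clue 4, the lawyer is in house 4.
Clue 11 places the person who makes cake in house 5.
That leaves tarts as the dessert for house 1.
House 1 profession: only engineer fits.
The only hobby still possible for house 4 is hiking.
The only hobby still possible for house 5 is chess.
From clue 9, the person who makes pie must be in house 3.
By clue 1, the person who enjoys cooking is in house 2.
By clue 2, the person who enjoys photography is in house 1.
That leaves origami as the hobby for house 3.
Clue 7 places the person who makes cookies in house 4.
House 2 dessert: only pudding fits.
So: house 1 = tarts/photography/engineer, house 2 = pudding/cooking/chef, house 3 = pie/origami/doctor, house 4 = cookies/hiking/lawyer, house 5 = cake/chess/nurse.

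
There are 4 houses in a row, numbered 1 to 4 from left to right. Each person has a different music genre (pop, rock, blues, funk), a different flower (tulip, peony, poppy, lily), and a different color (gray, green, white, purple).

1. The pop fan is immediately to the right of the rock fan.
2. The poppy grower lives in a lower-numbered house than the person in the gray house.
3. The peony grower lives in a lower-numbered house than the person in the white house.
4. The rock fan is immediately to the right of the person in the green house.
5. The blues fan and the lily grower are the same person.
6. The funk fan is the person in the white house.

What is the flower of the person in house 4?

That leaves blues as the music genre for house 1.
The lily grower is in house 1 (clue 5).
The only flower still possible for house 4 is tulip.
That leaves rock as the music genre for house 2.
The pop fan is in house 3 (clue 1).
Clue 4 places the person in the green house in house 1.
That leaves funk as the music genre for house 4.
That leaves purple as the color for house 2.
Clue 6: the person in the white house is in house 4.
House 3 color: only gray fits.
From clue 2, the poppy grower must be in house 2.
The only flower still possible for house 3 is peony.
So: house 1 = blues/lily/green, house 2 = rock/poppy/purple, house 3 = pop/peony/gray, house 4 = funk/tulip/white.

tulip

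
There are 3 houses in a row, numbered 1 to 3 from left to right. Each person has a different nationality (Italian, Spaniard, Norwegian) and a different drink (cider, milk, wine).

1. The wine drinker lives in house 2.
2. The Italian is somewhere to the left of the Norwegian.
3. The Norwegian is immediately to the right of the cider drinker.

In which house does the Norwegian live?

2

Clue 1 places the wine drinker in house 2.
The only drink still possible for house 3 is milk.
From clue 3, the Norwegian must be in house 2.
That leaves Spaniard as the nationality for house 3.
House 1's drink must be cider (nothing else left).
The only nationality still possible for house 1 is Italian.
So: house 1 = Italian/cider, house 2 = Norwegian/wine, house 3 = Spaniard/milk.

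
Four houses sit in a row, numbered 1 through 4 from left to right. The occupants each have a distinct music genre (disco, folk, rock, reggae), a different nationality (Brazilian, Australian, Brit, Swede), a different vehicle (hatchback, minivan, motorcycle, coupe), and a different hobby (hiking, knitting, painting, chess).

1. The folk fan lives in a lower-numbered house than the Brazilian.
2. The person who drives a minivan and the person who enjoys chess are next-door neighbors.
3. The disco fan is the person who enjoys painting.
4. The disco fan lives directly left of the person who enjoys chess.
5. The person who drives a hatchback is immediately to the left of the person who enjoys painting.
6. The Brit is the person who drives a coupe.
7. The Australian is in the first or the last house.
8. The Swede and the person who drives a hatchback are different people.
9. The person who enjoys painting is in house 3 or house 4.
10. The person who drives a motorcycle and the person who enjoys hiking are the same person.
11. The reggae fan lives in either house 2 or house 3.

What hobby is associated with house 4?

chess

That leaves rock as the music genre for house 4.
Clue 3 places the disco fan in house 3.
By clue 3, the person who enjoys painting is in house 3.
Clue 4: the person who enjoys chess is in house 4.
From clue 5, the person who drives a hatchback must be in house 2.
The only music genre still possible for house 1 is folk.
So house 2 gets reggae for music genre.
Clue 2: the person who drives a minivan is in house 3.
By clue 10, the person who drives a motorcycle is in house 1.
The person who enjoys hiking is in house 1 (clue 10).
The only nationality still possible for house 2 is Brazilian.
House 4 vehicle: only coupe fits.
So house 2 gets knitting for hobby.
The Brit is in house 4 (clue 6).
The only nationality still possible for house 3 is Swede.
House 1's nationality must be Australian (nothing else left).
So: house 1 = folk/Australian/motorcycle/hiking, house 2 = reggae/Brazilian/hatchback/knitting, house 3 = disco/Swede/minivan/painting, house 4 = rock/Brit/coupe/chess.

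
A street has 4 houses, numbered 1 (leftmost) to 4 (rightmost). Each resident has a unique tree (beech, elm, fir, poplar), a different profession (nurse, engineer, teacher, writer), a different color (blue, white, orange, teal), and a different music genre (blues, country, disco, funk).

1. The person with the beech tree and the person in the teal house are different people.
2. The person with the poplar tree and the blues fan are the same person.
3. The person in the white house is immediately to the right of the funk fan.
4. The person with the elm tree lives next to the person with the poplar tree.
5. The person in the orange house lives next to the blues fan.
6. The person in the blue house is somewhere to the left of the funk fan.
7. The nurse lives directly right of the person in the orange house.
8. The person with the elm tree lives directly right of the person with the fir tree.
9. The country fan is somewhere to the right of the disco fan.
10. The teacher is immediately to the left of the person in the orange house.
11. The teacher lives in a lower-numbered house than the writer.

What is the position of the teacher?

2

The nurse is narrowed to house 3 or 4; consider each.
Placing it in house 3 leads to a contradiction, so it's in house 4.
Clue 7: the person in the orange house is in house 3.
Clue 10 places the teacher in house 2.
The only profession still possible for house 1 is engineer.
So house 3 gets writer for profession.
Clue 3: the funk fan is in house 3.
So house 4 gets white for color.
So house 1 gets disco for music genre.
From clue 4, the person with the elm tree must be in house 3.
Clue 8 places the person with the fir tree in house 2.
The only tree still possible for house 1 is beech.
So house 4 gets poplar for tree.
The person in the teal house is in house 2 (clue 1).
Clue 2: the blues fan is in house 4.
The only color still possible for house 1 is blue.
That leaves country as the music genre for house 2.
So: house 1 = beech/engineer/blue/disco, house 2 = fir/teacher/teal/country, house 3 = elm/writer/orange/funk, house 4 = poplar/nurse/white/blues.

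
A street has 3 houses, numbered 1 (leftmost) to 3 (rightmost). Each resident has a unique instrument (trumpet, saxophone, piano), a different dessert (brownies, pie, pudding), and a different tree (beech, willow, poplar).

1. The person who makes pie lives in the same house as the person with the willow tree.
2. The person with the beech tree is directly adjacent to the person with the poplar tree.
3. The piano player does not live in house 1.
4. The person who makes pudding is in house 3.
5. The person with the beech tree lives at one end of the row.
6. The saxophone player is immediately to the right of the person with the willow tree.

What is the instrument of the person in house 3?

piano

Clue 4 places the person who makes pudding in house 3.
House 1 instrument: only trumpet fits.
From clue 2, the person with the poplar tree must be in house 2.
So house 3 gets beech for tree.
By clue 1, the person who makes pie is in house 1.
By clue 6, the saxophone player is in house 2.
House 3 instrument: only piano fits.
House 2 dessert: only brownies fits.
The only tree still possible for house 1 is willow.
So: house 1 = trumpet/pie/willow, house 2 = saxophone/brownies/poplar, house 3 = piano/pudding/beech.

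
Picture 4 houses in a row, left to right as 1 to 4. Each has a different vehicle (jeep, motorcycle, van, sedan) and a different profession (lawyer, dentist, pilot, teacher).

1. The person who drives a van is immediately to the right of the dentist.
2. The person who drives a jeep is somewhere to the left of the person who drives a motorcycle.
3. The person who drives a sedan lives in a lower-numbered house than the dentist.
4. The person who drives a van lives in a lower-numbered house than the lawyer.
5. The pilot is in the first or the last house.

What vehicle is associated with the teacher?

House 4 vehicle: only motorcycle fits.
From clue 1, the person who drives a van must be in house 3.
From clue 1, the dentist must be in house 2.
Clue 3 places the person who drives a sedan in house 1.
Clue 4 places the lawyer in house 4.
House 2's vehicle must be jeep (nothing else left).
The only profession still possible for house 1 is pilot.
House 3's profession must be teacher (nothing else left).
So: house 1 = sedan/pilot, house 2 = jeep/dentist, house 3 = van/teacher, house 4 = motorcycle/lawyer.

van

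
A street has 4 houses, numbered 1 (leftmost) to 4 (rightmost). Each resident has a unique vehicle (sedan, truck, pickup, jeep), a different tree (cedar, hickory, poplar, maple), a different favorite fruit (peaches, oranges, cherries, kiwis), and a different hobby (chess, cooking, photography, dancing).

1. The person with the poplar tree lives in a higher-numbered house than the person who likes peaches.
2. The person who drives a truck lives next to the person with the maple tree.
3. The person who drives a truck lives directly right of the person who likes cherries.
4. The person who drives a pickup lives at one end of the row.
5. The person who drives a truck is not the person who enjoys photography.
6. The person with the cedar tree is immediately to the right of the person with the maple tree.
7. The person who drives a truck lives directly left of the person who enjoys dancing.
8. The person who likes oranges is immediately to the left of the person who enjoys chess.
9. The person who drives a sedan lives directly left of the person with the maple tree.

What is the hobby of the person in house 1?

photography

House 1 tree: only hickory fits.
The only favorite fruit still possible for house 4 is kiwis.
The person who drives a pickup is narrowed to house 1 or 4; consider each.
Placing it in house 1 leads to a contradiction, so it's in house 4.
The person who drives a sedan is narrowed to house 1 or 2; consider each.
Placing it in house 2 leads to a contradiction, so it's in house 1.
From clue 9, the person with the maple tree must be in house 2.
From clue 2, the person who drives a truck must be in house 3.
Clue 3 places the person who likes cherries in house 2.
Clue 6: the person with the cedar tree is in house 3.
The person who enjoys dancing is in house 4 (clue 7).
That leaves jeep as the vehicle for house 2.
That leaves poplar as the tree for house 4.
The person who likes oranges is in house 1 (clue 8).
From clue 8, the person who enjoys chess must be in house 2.
That leaves peaches as the favorite fruit for house 3.
The only hobby still possible for house 1 is photography.
That leaves cooking as the hobby for house 3.
So: house 1 = sedan/hickory/oranges/photography, house 2 = jeep/maple/cherries/chess, house 3 = truck/cedar/peaches/cooking, house 4 = pickup/poplar/kiwis/dancing.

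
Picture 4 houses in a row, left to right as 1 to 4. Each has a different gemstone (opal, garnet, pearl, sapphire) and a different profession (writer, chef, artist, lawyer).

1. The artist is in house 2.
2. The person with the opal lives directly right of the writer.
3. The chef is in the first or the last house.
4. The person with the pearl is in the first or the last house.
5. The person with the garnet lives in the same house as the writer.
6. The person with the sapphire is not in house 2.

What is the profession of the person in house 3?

The artist is in house 2 (clue 1).
That leaves opal as the gemstone for house 2.
Clue 2 places the writer in house 1.
Clue 5 places the person with the garnet in house 1.
House 3's gemstone must be sapphire (nothing else left).
House 4's gemstone must be pearl (nothing else left).
The only profession still possible for house 3 is lawyer.
The only profession still possible for house 4 is chef.
So: house 1 = garnet/writer, house 2 = opal/artist, house 3 = sapphire/lawyer, house 4 = pearl/chef.

lawyer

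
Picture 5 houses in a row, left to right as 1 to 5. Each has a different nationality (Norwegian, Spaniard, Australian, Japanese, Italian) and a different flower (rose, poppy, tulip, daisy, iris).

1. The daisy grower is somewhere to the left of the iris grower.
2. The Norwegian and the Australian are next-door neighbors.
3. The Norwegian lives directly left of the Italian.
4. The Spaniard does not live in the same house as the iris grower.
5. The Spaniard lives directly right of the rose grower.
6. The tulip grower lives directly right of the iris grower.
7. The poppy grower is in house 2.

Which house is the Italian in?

From clue 7, the poppy grower must be in house 2.
So house 5 gets tulip for flower.
By clue 6, the iris grower is in house 4.
By clue 5, the Spaniard is in house 2.
Clue 5 places the rose grower in house 1.
So house 3 gets daisy for flower.
House 1's nationality must be Japanese (nothing else left).
The Italian is narrowed to house 4 or 5; consider each.
Placing it in house 4 leads to a contradiction, so it's in house 5.
Clue 3 places the Norwegian in house 4.
House 3 nationality: only Australian fits.
So: house 1 = Japanese/rose, house 2 = Spaniard/poppy, house 3 = Australian/daisy, house 4 = Norwegian/iris, house 5 = Italian/tulip.

5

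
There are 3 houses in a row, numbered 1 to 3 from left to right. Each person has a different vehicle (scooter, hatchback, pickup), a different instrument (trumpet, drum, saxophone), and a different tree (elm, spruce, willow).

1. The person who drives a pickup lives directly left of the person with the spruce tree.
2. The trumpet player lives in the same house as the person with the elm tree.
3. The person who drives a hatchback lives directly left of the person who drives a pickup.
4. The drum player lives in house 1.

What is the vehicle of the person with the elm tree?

Clue 3: the person who drives a hatchback is in house 1.
From clue 3, the person who drives a pickup must be in house 2.
Clue 4: the drum player is in house 1.
So house 3 gets scooter for vehicle.
Clue 1 places the person with the spruce tree in house 3.
That leaves willow as the tree for house 1.
The only tree still possible for house 2 is elm.
By clue 2, the trumpet player is in house 2.
That leaves saxophone as the instrument for house 3.
So: house 1 = hatchback/drum/willow, house 2 = pickup/trumpet/elm, house 3 = scooter/saxophone/spruce.

pickup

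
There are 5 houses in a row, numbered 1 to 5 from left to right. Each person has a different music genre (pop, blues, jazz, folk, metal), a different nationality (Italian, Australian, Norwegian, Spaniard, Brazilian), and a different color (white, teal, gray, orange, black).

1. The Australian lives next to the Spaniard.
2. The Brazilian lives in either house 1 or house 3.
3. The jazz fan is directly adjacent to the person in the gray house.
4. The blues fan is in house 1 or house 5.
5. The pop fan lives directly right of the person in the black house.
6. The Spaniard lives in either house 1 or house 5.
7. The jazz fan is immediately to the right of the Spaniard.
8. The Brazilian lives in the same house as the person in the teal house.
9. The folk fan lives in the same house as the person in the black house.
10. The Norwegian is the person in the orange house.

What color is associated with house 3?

teal

From clue 7, the jazz fan must be in house 2.
Clue 7: the Spaniard is in house 1.
House 3's nationality must be Brazilian (nothing else left).
Clue 1 places the Australian in house 2.
By clue 8, the person in the teal house is in house 3.
So house 1 gets gray for color.
House 4's color must be black (nothing else left).
The pop fan is in house 5 (clue 5).
From clue 9, the folk fan must be in house 4.
From clue 10, the Norwegian must be in house 5.
The person in the orange house is in house 5 (clue 10).
House 1's music genre must be blues (nothing else left).
House 3's music genre must be metal (nothing else left).
So house 4 gets Italian for nationality.
That leaves white as the color for house 2.
So: house 1 = blues/Spaniard/gray, house 2 = jazz/Australian/white, house 3 = metal/Brazilian/teal, house 4 = folk/Italian/black, house 5 = pop/Norwegian/orange.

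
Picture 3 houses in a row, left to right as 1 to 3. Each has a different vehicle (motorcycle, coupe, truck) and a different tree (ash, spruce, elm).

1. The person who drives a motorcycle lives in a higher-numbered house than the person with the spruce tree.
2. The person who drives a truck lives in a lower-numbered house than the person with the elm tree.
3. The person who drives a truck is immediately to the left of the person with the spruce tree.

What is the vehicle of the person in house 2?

Clue 3 places the person who drives a truck in house 1.
The person with the spruce tree is in house 2 (clue 3).
The only tree still possible for house 1 is ash.
House 3's tree must be elm (nothing else left).
By clue 1, the person who drives a motorcycle is in house 3.
House 2 vehicle: only coupe fits.
So: house 1 = truck/ash, house 2 = coupe/spruce, house 3 = motorcycle/elm.

coupe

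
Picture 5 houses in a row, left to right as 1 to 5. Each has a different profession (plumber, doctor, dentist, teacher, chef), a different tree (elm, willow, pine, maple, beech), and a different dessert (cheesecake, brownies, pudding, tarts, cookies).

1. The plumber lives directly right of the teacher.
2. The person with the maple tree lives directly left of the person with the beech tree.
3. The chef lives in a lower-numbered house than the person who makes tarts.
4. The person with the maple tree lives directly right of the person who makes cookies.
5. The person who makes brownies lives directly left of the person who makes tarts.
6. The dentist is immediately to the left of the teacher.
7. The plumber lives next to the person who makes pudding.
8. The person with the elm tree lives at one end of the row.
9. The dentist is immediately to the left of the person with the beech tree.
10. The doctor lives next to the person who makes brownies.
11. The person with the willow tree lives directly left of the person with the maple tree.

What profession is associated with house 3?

The dentist is narrowed to house 2 or 3; consider each.
Placing it in house 3 leads to a contradiction, so it's in house 2.
Clue 6 places the teacher in house 3.
By clue 9, the person with the beech tree is in house 3.
House 4 tree: only pine fits.
House 5's tree must be elm (nothing else left).
From clue 1, the plumber must be in house 4.
The person who makes cookies is in house 1 (clue 4).
From clue 11, the person with the willow tree must be in house 1.
House 1's profession must be chef (nothing else left).
So house 5 gets doctor for profession.
House 2's tree must be maple (nothing else left).
Clue 10 places the person who makes brownies in house 4.
So house 2 gets cheesecake for dessert.
Clue 5 places the person who makes tarts in house 5.
The only dessert still possible for house 3 is pudding.
So: house 1 = chef/willow/cookies, house 2 = dentist/maple/cheesecake, house 3 = teacher/beech/pudding, house 4 = plumber/pine/brownies, house 5 = doctor/elm/tarts.

teacher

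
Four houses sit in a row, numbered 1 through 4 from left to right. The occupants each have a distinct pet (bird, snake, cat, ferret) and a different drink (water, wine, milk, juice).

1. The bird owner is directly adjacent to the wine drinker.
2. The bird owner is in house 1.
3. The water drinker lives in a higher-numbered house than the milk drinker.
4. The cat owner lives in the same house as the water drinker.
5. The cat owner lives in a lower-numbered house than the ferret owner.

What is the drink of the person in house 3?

water

By clue 2, the bird owner is in house 1.
The wine drinker is in house 2 (clue 1).
So house 4 gets juice for drink.
From clue 3, the milk drinker must be in house 1.
Clue 4 places the cat owner in house 3.
By clue 5, the ferret owner is in house 4.
House 2's pet must be snake (nothing else left).
That leaves water as the drink for house 3.
So: house 1 = bird/milk, house 2 = snake/wine, house 3 = cat/water, house 4 = ferret/juice.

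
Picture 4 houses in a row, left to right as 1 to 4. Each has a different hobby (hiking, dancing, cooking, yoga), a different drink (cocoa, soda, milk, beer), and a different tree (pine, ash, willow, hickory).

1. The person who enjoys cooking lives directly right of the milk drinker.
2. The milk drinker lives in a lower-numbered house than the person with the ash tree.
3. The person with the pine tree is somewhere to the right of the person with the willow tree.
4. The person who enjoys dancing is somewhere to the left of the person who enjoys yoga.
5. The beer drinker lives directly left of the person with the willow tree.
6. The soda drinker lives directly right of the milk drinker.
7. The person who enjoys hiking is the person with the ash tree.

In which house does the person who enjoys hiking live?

4

So house 1 gets dancing for hobby.
So house 1 gets hickory for tree.
The beer drinker is narrowed to house 1 or 2; consider each.
Placing it in house 2 leads to a contradiction, so it's in house 1.
Clue 5 places the person with the willow tree in house 2.
House 2's hobby must be yoga (nothing else left).
The person who enjoys cooking is narrowed to house 3 or 4; consider each.
Placing it in house 4 leads to a contradiction, so it's in house 3.
Clue 1: the milk drinker is in house 2.
The soda drinker is in house 3 (clue 6).
So house 4 gets hiking for hobby.
House 4 drink: only cocoa fits.
The person with the ash tree is in house 4 (clue 7).
That leaves pine as the tree for house 3.
So: house 1 = dancing/beer/hickory, house 2 = yoga/milk/willow, house 3 = cooking/soda/pine, house 4 = hiking/cocoa/ash.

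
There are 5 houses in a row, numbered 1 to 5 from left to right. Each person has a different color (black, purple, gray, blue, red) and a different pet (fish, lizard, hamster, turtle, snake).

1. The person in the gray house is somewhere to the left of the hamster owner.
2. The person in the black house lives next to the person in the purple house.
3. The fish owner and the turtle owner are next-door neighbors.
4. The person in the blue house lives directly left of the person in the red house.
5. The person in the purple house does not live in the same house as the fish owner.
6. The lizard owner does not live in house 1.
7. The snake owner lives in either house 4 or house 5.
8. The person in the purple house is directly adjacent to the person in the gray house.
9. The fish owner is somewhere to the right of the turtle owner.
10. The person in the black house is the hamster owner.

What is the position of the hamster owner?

House 1's pet must be turtle (nothing else left).
The fish owner is in house 2 (clue 3).
The only color still possible for house 1 is blue.
From clue 4, the person in the red house must be in house 2.
House 3 pet: only lizard fits.
The person in the black house is narrowed to house 4 or 5; consider each.
Placing it in house 4 leads to a contradiction, so it's in house 5.
The person in the purple house is in house 4 (clue 2).
Clue 8: the person in the gray house is in house 3.
Clue 10 places the hamster owner in house 5.
So house 4 gets snake for pet.
So: house 1 = blue/turtle, house 2 = red/fish, house 3 = gray/lizard, house 4 = purple/snake, house 5 = black/hamster.

5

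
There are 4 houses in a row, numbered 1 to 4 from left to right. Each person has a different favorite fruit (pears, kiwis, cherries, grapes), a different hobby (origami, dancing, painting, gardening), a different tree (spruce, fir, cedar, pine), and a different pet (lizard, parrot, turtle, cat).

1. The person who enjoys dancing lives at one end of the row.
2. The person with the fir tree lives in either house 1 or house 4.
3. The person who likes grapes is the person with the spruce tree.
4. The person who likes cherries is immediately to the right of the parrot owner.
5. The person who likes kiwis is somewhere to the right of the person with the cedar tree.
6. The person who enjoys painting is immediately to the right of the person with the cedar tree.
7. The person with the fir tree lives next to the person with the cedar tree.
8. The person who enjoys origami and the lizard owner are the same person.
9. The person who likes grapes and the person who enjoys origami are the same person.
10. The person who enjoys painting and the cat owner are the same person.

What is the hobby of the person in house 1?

The person who likes kiwis is narrowed to house 3 or 4; consider each.
Placing it in house 4 leads to a contradiction, so it's in house 3.
From clue 5, the person with the cedar tree must be in house 2.
By clue 6, the person who enjoys painting is in house 3.
By clue 7, the person with the fir tree is in house 1.
Clue 10: the cat owner is in house 3.
From clue 3, the person who likes grapes must be in house 4.
From clue 3, the person with the spruce tree must be in house 4.
From clue 4, the person who likes cherries must be in house 2.
The parrot owner is in house 1 (clue 4).
The person who enjoys origami is in house 4 (clue 9).
That leaves pears as the favorite fruit for house 1.
So house 1 gets dancing for hobby.
House 2 hobby: only gardening fits.
That leaves pine as the tree for house 3.
By clue 8, the lizard owner is in house 4.
House 2's pet must be turtle (nothing else left).
So: house 1 = pears/dancing/fir/parrot, house 2 = cherries/gardening/cedar/turtle, house 3 = kiwis/painting/pine/cat, house 4 = grapes/origami/spruce/lizard.

dancing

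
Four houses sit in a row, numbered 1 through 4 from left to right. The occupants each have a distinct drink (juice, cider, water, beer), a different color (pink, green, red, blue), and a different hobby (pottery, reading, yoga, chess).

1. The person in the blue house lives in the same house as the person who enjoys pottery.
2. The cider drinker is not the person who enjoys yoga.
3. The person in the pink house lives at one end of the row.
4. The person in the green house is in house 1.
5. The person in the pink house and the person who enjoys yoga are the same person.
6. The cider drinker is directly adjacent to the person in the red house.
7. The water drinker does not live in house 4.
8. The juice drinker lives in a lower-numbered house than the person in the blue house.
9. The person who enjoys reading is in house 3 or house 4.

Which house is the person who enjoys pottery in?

By clue 4, the person in the green house is in house 1.
The person who enjoys yoga is in house 4 (clue 5).
The only color still possible for house 4 is pink.
House 1 hobby: only chess fits.
House 2 hobby: only pottery fits.
So house 3 gets reading for hobby.
Clue 1 places the person in the blue house in house 2.
From clue 8, the juice drinker must be in house 1.
House 4 drink: only beer fits.
So house 3 gets red for color.
Clue 6 places the cider drinker in house 2.
That leaves water as the drink for house 3.
So: house 1 = juice/green/chess, house 2 = cider/blue/pottery, house 3 = water/red/reading, house 4 = beer/pink/yoga.

2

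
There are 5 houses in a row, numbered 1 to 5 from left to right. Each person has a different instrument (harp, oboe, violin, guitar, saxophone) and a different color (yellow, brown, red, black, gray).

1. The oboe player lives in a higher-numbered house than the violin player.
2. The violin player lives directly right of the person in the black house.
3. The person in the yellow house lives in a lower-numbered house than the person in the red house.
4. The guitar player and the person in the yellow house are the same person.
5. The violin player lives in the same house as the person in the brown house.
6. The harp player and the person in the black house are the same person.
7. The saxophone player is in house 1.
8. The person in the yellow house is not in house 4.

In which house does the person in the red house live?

5

By clue 7, the saxophone player is in house 1.
That leaves oboe as the instrument for house 5.
That leaves violin as the instrument for house 4.
House 1's color must be gray (nothing else left).
That leaves red as the color for house 5.
By clue 2, the person in the black house is in house 3.
Clue 5 places the person in the brown house in house 4.
The harp player is in house 3 (clue 6).
So house 2 gets guitar for instrument.
The only color still possible for house 2 is yellow.
So: house 1 = saxophone/gray, house 2 = guitar/yellow, house 3 = harp/black, house 4 = violin/brown, house 5 = oboe/red.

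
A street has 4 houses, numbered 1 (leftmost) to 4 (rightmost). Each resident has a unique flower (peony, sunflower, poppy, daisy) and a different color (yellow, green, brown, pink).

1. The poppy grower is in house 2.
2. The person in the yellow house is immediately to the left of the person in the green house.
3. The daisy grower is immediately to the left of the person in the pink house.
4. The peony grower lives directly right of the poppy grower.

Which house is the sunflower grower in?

The poppy grower is in house 2 (clue 1).
From clue 4, the peony grower must be in house 3.
House 1 flower: only daisy fits.
So house 4 gets sunflower for flower.
By clue 3, the person in the pink house is in house 2.
From clue 2, the person in the yellow house must be in house 3.
Clue 2: the person in the green house is in house 4.
The only color still possible for house 1 is brown.
So: house 1 = daisy/brown, house 2 = poppy/pink, house 3 = peony/yellow, house 4 = sunflower/green.

4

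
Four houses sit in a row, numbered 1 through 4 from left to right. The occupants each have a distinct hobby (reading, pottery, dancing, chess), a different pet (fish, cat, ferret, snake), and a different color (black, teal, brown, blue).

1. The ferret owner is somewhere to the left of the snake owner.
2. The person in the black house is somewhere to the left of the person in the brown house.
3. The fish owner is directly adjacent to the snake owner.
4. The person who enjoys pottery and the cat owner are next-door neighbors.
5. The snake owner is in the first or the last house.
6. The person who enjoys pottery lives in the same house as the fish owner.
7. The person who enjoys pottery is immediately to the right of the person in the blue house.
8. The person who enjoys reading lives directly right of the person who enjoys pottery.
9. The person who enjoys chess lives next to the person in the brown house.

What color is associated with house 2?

By clue 5, the snake owner is in house 4.
The fish owner is in house 3 (clue 3).
Clue 6 places the person who enjoys pottery in house 3.
By clue 7, the person in the blue house is in house 2.
Clue 8 places the person who enjoys reading in house 4.
From clue 4, the cat owner must be in house 2.
Clue 9: the person who enjoys chess is in house 2.
The person in the brown house is in house 3 (clue 9).
That leaves dancing as the hobby for house 1.
That leaves ferret as the pet for house 1.
So house 4 gets teal for color.
House 1's color must be black (nothing else left).
So: house 1 = dancing/ferret/black, house 2 = chess/cat/blue, house 3 = pottery/fish/brown, house 4 = reading/snake/teal.

blue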